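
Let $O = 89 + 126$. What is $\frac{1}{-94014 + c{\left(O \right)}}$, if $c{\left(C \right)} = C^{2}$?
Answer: $- \frac{1}{47789} \approx -2.0925 \cdot 10^{-5}$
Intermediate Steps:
$O = 215$
$\frac{1}{-94014 + c{\left(O \right)}} = \frac{1}{-94014 + 215^{2}} = \frac{1}{-94014 + 46225} = \frac{1}{-47789} = - \frac{1}{47789}$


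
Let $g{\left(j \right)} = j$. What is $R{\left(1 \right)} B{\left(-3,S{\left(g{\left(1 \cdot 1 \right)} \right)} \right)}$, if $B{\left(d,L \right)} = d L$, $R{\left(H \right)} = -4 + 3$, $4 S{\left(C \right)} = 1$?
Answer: $\frac{3}{4} \approx 0.75$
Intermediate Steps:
$S{\left(C \right)} = \frac{1}{4}$ ($S{\left(C \right)} = \frac{1}{4} \cdot 1 = \frac{1}{4}$)
$R{\left(H \right)} = -1$
$B{\left(d,L \right)} = L d$
$R{\left(1 \right)} B{\left(-3,S{\left(g{\left(1 \cdot 1 \right)} \right)} \right)} = - \frac{-3}{4} = \left(-1\right) \left(- \frac{3}{4}\right) = \frac{3}{4}$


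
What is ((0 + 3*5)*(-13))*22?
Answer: -4290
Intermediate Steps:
((0 + 3*5)*(-13))*22 = ((0 + 15)*(-13))*22 = (15*(-13))*22 = -195*22 = -4290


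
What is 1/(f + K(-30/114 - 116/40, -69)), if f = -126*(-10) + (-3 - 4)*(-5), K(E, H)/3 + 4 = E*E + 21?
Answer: 36100/49674203 ≈ 0.00072674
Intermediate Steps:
K(E, H) = 51 + 3*E² (K(E, H) = -12 + 3*(E*E + 21) = -12 + 3*(E² + 21) = -12 + 3*(21 + E²) = -12 + (63 + 3*E²) = 51 + 3*E²)
f = 1295 (f = 1260 - 7*(-5) = 1260 + 35 = 1295)
1/(f + K(-30/114 - 116/40, -69)) = 1/(1295 + (51 + 3*(-30/114 - 116/40)²)) = 1/(1295 + (51 + 3*(-30*1/114 - 116*1/40)²)) = 1/(1295 + (51 + 3*(-5/19 - 29/10)²)) = 1/(1295 + (51 + 3*(-601/190)²)) = 1/(1295 + (51 + 3*(361201/36100))) = 1/(1295 + (51 + 1083603/36100)) = 1/(1295 + 2924703/36100) = 1/(49674203/36100) = 36100/49674203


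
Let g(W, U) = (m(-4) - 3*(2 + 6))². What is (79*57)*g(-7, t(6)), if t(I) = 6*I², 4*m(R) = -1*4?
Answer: 2814375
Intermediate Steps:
m(R) = -1 (m(R) = (-1*4)/4 = (¼)*(-4) = -1)
g(W, U) = 625 (g(W, U) = (-1 - 3*(2 + 6))² = (-1 - 3*8)² = (-1 - 24)² = (-25)² = 625)
(79*57)*g(-7, t(6)) = (79*57)*625 = 4503*625 = 2814375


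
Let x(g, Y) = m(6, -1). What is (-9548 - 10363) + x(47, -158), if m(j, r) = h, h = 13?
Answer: -19898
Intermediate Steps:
m(j, r) = 13
x(g, Y) = 13
(-9548 - 10363) + x(47, -158) = (-9548 - 10363) + 13 = -19911 + 13 = -19898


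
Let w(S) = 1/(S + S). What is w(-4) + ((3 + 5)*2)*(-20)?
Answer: -2561/8 ≈ -320.13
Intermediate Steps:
w(S) = 1/(2*S)
w(-4) + ((3 + 5)*2)*(-20) = (½)/(-4) + ((3 + 5)*2)*(-20) = (½)*(-¼) + (8*2)*(-20) = -⅛ + 16*(-20) = -⅛ - 320 = -2561/8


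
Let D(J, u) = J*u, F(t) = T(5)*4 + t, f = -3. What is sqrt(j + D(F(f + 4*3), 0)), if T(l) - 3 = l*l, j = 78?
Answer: sqrt(78) ≈ 8.8318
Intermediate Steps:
T(l) = 3 + l**2 (T(l) = 3 + l*l = 3 + l**2)
F(t) = 112 + t (F(t) = (3 + 5**2)*4 + t = (3 + 25)*4 + t = 28*4 + t = 112 + t)
sqrt(j + D(F(f + 4*3), 0)) = sqrt(78 + (112 + (-3 + 4*3))*0) = sqrt(78 + (112 + (-3 + 12))*0) = sqrt(78 + (112 + 9)*0) = sqrt(78 + 121*0) = sqrt(78 + 0) = sqrt(78)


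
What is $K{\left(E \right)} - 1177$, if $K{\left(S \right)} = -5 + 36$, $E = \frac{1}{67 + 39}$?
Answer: $-1146$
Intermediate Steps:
$E = \frac{1}{106} \approx 0.009434$
$K{\left(S \right)} = 31$
$K{\left(E \right)} - 1177 = 31 - 1177 = -1146$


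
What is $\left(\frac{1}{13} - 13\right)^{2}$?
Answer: $\frac{28224}{169} \approx 167.01$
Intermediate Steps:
$\left(\frac{1}{13} - 13\right)^{2} = \left(- \frac{168}{13}\right)^{2} = \frac{28224}{169}$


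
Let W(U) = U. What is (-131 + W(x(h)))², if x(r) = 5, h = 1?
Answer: 15876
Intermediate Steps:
(-131 + W(x(h)))² = (-131 + 5)² = (-126)² = 15876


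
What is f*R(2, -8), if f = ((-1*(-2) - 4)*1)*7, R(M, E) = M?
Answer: -28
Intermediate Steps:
f = -14 (f = ((2 - 4)*1)*7 = -2*1*7 = -2*7 = -14)
f*R(2, -8) = -14*2 = -28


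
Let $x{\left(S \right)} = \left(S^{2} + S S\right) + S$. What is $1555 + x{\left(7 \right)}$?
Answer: $1660$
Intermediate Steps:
$x{\left(S \right)} = S + 2 S^{2}$ ($x{\left(S \right)} = \left(S^{2} + S^{2}\right) + S = 2 S^{2} + S = S + 2 S^{2}$)
$1555 + x{\left(7 \right)} = 1555 + 7 \left(1 + 2 \cdot 7\right) = 1555 + 7 \left(1 + 14\right) = 1555 + 7 \cdot 15 = 1555 + 105 = 1660$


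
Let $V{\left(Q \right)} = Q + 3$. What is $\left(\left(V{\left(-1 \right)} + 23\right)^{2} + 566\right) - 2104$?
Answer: $-913$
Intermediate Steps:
$V{\left(Q \right)} = 3 + Q$
$\left(\left(V{\left(-1 \right)} + 23\right)^{2} + 566\right) - 2104 = \left(\left(\left(3 - 1\right) + 23\right)^{2} + 566\right) - 2104 = \left(\left(2 + 23\right)^{2} + 566\right) - 2104 = \left(25^{2} + 566\right) - 2104 = \left(625 + 566\right) - 2104 = 1191 - 2104 = -913$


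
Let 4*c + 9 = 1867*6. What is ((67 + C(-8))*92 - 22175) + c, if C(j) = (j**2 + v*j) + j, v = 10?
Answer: -61683/4 ≈ -15421.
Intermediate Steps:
c = 11193/4 (c = -9/4 + (1867*6)/4 = -9/4 + (1/4)*11202 = -9/4 + 5601/2 = 11193/4 ≈ 2798.3)
C(j) = j**2 + 11*j (C(j) = (j**2 + 10*j) + j = j**2 + 11*j)
((67 + C(-8))*92 - 22175) + c = ((67 - 8*(11 - 8))*92 - 22175) + 11193/4 = ((67 - 8*3)*92 - 22175) + 11193/4 = ((67 - 24)*92 - 22175) + 11193/4 = (43*92 - 22175) + 11193/4 = (3956 - 22175) + 11193/4 = -18219 + 11193/4 = -61683/4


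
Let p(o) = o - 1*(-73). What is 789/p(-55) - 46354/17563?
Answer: 620135/15054 ≈ 41.194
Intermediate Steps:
p(o) = 73 + o (p(o) = o + 73 = 73 + o)
789/p(-55) - 46354/17563 = 789/(73 - 55) - 46354/17563 = 789/18 - 46354*1/17563 = 789*(1/18) - 6622/2509 = 263/6 - 6622/2509 = 620135/15054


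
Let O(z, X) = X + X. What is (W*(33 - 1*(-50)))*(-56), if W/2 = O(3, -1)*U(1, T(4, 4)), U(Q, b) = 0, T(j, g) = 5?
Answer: 0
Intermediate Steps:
O(z, X) = 2*X
W = 0 (W = 2*((2*(-1))*0) = 2*(-2*0) = 2*0 = 0)
(W*(33 - 1*(-50)))*(-56) = (0*(33 - 1*(-50)))*(-56) = (0*(33 + 50))*(-56) = (0*83)*(-56) = 0*(-56) = 0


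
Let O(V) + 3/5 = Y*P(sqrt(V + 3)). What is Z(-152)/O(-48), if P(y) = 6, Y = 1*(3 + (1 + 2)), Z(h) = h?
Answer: -760/177 ≈ -4.2938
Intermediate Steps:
Y = 6 (Y = 1*(3 + 3) = 1*6 = 6)
O(V) = 177/5 (O(V) = -3/5 + 6*6 = -3/5 + 36 = 177/5)
Z(-152)/O(-48) = -152/177/5 = -152*5/177 = -760/177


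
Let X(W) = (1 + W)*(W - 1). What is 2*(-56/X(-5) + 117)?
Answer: 688/3 ≈ 229.33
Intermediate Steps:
X(W) = (1 + W)*(-1 + W)
2*(-56/X(-5) + 117) = 2*(-56/(-1 + (-5)**2) + 117) = 2*(-56/(-1 + 25) + 117) = 2*(-56/24 + 117) = 2*(-56*1/24 + 117) = 2*(-7/3 + 117) = 2*(344/3) = 688/3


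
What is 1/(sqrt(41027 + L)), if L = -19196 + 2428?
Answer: sqrt(24259)/24259 ≈ 0.0064204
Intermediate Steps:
L = -16768
1/(sqrt(41027 + L)) = 1/(sqrt(41027 - 16768)) = 1/(sqrt(24259)) = sqrt(24259)/24259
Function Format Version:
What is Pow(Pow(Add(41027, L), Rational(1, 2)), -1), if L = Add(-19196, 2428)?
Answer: Mul(Rational(1, 24259), Pow(24259, Rational(1, 2))) ≈ 0.0064204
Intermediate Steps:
L = -16768
Pow(Pow(Add(41027, L), Rational(1, 2)), -1) = Pow(Pow(Add(41027, -16768), Rational(1, 2)), -1) = Pow(Pow(24259, Rational(1, 2)), -1) = Mul(Rational(1, 24259), Pow(24259, Rational(1, 2)))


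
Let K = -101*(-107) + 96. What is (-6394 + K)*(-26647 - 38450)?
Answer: -293522373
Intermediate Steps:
K = 10903 (K = 10807 + 96 = 10903)
(-6394 + K)*(-26647 - 38450) = (-6394 + 10903)*(-26647 - 38450) = 4509*(-65097) = -293522373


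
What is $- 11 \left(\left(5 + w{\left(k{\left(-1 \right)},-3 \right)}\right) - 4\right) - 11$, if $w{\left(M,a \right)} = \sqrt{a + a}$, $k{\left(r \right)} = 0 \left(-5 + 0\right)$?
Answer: $-22 - 11 i \sqrt{6} \approx -22.0 - 26.944 i$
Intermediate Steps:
$k{\left(r \right)} = 0$ ($k{\left(r \right)} = 0 \left(-5\right) = 0$)
$w{\left(M,a \right)} = \sqrt{2} \sqrt{a}$ ($w{\left(M,a \right)} = \sqrt{2 a} = \sqrt{2} \sqrt{a}$)
$- 11 \left(\left(5 + w{\left(k{\left(-1 \right)},-3 \right)}\right) - 4\right) - 11 = - 11 \left(\left(5 + \sqrt{2} \sqrt{-3}\right) - 4\right) - 11 = - 11 \left(\left(5 + \sqrt{2} i \sqrt{3}\right) - 4\right) - 11 = - 11 \left(\left(5 + i \sqrt{6}\right) - 4\right) - 11 = - 11 \left(1 + i \sqrt{6}\right) - 11 = \left(-11 - 11 i \sqrt{6}\right) - 11 = -22 - 11 i \sqrt{6}$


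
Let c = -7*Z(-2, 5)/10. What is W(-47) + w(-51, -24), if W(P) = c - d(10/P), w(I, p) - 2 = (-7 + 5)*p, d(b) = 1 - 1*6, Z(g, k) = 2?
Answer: 268/5 ≈ 53.600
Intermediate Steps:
d(b) = -5 (d(b) = 1 - 6 = -5)
w(I, p) = 2 - 2*p (w(I, p) = 2 + (-7 + 5)*p = 2 - 2*p)
c = -7/5 (c = -14/10 = -7*⅕ = -7/5 ≈ -1.4000)
W(P) = 18/5 (W(P) = -7/5 - 1*(-5) = -7/5 + 5 = 18/5)
W(-47) + w(-51, -24) = 18/5 + (2 - 2*(-24)) = 18/5 + (2 + 48) = 18/5 + 50 = 268/5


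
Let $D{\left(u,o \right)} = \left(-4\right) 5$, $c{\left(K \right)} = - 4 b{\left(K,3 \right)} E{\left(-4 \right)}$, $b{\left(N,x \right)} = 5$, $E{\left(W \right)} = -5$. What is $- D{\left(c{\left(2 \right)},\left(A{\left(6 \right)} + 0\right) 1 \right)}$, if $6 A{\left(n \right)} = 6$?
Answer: $20$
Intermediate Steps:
$A{\left(n \right)} = 1$ ($A{\left(n \right)} = \frac{1}{6} \cdot 6 = 1$)
$c{\left(K \right)} = 100$ ($c{\left(K \right)} = \left(-4\right) 5 \left(-5\right) = \left(-20\right) \left(-5\right) = 100$)
$D{\left(u,o \right)} = -20$
$- D{\left(c{\left(2 \right)},\left(A{\left(6 \right)} + 0\right) 1 \right)} = \left(-1\right) \left(-20\right) = 20$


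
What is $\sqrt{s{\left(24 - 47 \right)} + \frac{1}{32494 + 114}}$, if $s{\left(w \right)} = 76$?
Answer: $\frac{\sqrt{5050589942}}{8152} \approx 8.7178$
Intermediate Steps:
$\sqrt{s{\left(24 - 47 \right)} + \frac{1}{32494 + 114}} = \sqrt{76 + \frac{1}{32494 + 114}} = \sqrt{76 + \frac{1}{32608}} = \sqrt{\frac{2478209}{32608}} = \frac{\sqrt{5050589942}}{8152}$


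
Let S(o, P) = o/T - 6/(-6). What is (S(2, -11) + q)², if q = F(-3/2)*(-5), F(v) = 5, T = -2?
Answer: 625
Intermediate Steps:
S(o, P) = 1 - o/2 (S(o, P) = o/(-2) - 6/(-6) = o*(-½) - 6*(-⅙) = -o/2 + 1 = 1 - o/2)
q = -25 (q = 5*(-5) = -25)
(S(2, -11) + q)² = ((1 - ½*2) - 25)² = ((1 - 1) - 25)² = (0 - 25)² = (-25)² = 625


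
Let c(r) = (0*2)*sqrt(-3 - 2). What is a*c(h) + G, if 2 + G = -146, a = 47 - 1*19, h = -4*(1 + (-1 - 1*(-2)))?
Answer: -148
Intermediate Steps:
h = -8 (h = -4*(1 + (-1 + 2)) = -4*(1 + 1) = -4*2 = -8)
c(r) = 0 (c(r) = 0*sqrt(-5) = 0*(I*sqrt(5)) = 0)
a = 28 (a = 47 - 19 = 28)
G = -148 (G = -2 - 146 = -148)
a*c(h) + G = 28*0 - 148 = 0 - 148 = -148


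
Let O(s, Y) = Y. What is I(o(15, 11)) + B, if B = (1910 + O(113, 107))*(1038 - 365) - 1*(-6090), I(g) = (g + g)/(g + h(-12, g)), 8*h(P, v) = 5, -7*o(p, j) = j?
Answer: 72267319/53 ≈ 1.3635e+6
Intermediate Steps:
o(p, j) = -j/7
h(P, v) = 5/8 (h(P, v) = (⅛)*5 = 5/8)
I(g) = 2*g/(5/8 + g) (I(g) = (g + g)/(g + 5/8) = (2*g)/(5/8 + g) = 2*g/(5/8 + g))
B = 1363531 (B = (1910 + 107)*(1038 - 365) - 1*(-6090) = 2017*673 + 6090 = 1357441 + 6090 = 1363531)
I(o(15, 11)) + B = 16*(-⅐*11)/(5 + 8*(-⅐*11)) + 1363531 = 16*(-11/7)/(5 + 8*(-11/7)) + 1363531 = 16*(-11/7)/(5 - 88/7) + 1363531 = 16*(-11/7)/(-53/7) + 1363531 = 16*(-11/7)*(-7/53) + 1363531 = 176/53 + 1363531 = 72267319/53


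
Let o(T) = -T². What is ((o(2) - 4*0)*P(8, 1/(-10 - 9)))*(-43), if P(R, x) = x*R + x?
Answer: -1548/19 ≈ -81.474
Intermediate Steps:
P(R, x) = x + R*x (P(R, x) = R*x + x = x + R*x)
((o(2) - 4*0)*P(8, 1/(-10 - 9)))*(-43) = ((-1*2² - 4*0)*((1 + 8)/(-10 - 9)))*(-43) = ((-1*4 + 0)*(9/(-19)))*(-43) = ((-4 + 0)*(-1/19*9))*(-43) = -4*(-9/19)*(-43) = (36/19)*(-43) = -1548/19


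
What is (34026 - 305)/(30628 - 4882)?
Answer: 33721/25746 ≈ 1.3098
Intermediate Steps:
(34026 - 305)/(30628 - 4882) = 33721/25746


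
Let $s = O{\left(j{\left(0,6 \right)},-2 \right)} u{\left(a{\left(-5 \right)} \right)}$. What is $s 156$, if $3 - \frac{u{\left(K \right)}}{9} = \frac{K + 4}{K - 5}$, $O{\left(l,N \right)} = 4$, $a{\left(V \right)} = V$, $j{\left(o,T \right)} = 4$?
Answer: $\frac{81432}{5} \approx 16286.0$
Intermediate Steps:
$u{\left(K \right)} = 27 - \frac{9 \left(4 + K\right)}{-5 + K}$ ($u{\left(K \right)} = 27 - 9 \frac{K + 4}{K - 5} = 27 - 9 \frac{4 + K}{-5 + K} = 27 - \frac{9 \left(4 + K\right)}{-5 + K}$)
$s = \frac{522}{5}$ ($s = 4 \frac{9 \left(-19 + 2 \left(-5\right)\right)}{-5 - 5} = 4 \frac{9 \left(-19 - 10\right)}{-10} = 4 \cdot 9 \left(- \frac{1}{10}\right) \left(-29\right) = 4 \cdot \frac{261}{10} = \frac{522}{5} \approx 104.4$)
$s 156 = \frac{522}{5} \cdot 156 = \frac{81432}{5}$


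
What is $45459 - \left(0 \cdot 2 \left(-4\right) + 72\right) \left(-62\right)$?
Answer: $49923$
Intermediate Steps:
$45459 - \left(0 \cdot 2 \left(-4\right) + 72\right) \left(-62\right) = 45459 - \left(0 \left(-4\right) + 72\right) \left(-62\right) = 45459 - \left(0 + 72\right) \left(-62\right) = 45459 - 72 \left(-62\right) = 45459 - -4464 = 45459 + 4464 = 49923$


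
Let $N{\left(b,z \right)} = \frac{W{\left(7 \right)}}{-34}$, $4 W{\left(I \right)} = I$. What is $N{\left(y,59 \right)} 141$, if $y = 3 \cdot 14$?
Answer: $- \frac{987}{136} \approx -7.2574$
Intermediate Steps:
$y = 42$
$W{\left(I \right)} = \frac{I}{4}$
$N{\left(b,z \right)} = - \frac{7}{136}$ ($N{\left(b,z \right)} = \frac{\frac{1}{4} \cdot 7}{-34} = \frac{7}{4} \left(- \frac{1}{34}\right) = - \frac{7}{136}$)
$N{\left(y,59 \right)} 141 = \left(- \frac{7}{136}\right) 141 = - \frac{987}{136}$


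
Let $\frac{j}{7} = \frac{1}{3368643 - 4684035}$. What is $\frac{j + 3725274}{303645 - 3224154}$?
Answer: $- \frac{4900195617401}{3841614174528} \approx -1.2756$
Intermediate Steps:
$j = - \frac{7}{1315392}$ ($j = \frac{7}{3368643 - 4684035} = \frac{7}{-1315392} = 7 \left(- \frac{1}{1315392}\right) = - \frac{7}{1315392} \approx -5.3216 \cdot 10^{-6}$)
$\frac{j + 3725274}{303645 - 3224154} = \frac{- \frac{7}{1315392} + 3725274}{303645 - 3224154} = \frac{4900195617401}{1315392 \left(-2920509\right)} = \frac{4900195617401}{1315392} \left(- \frac{1}{2920509}\right) = - \frac{4900195617401}{3841614174528}$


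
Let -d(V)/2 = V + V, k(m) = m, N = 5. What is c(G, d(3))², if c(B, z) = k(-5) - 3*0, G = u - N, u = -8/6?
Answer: 25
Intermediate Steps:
u = -4/3 (u = -8*⅙ = -4/3 ≈ -1.3333)
G = -19/3 (G = -4/3 - 1*5 = -4/3 - 5 = -19/3 ≈ -6.3333)
d(V) = -4*V (d(V) = -2*(V + V) = -4*V)
c(B, z) = -5 (c(B, z) = -5 - 3*0 = -5 + 0 = -5)
c(G, d(3))² = (-5)² = 25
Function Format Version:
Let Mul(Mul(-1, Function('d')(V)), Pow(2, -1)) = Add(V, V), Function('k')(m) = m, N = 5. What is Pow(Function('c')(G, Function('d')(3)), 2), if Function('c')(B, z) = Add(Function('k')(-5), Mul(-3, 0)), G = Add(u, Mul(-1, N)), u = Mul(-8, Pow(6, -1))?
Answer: 25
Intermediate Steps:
u = Rational(-4, 3) (u = Mul(-8, Rational(1, 6)) = Rational(-4, 3) ≈ -1.3333)
G = Rational(-19, 3) (G = Add(Rational(-4, 3), Mul(-1, 5)) = Add(Rational(-4, 3), -5) = Rational(-19, 3) ≈ -6.3333)
Function('d')(V) = Mul(-4, V) (Function('d')(V) = Mul(-2, Add(V, V)) = Mul(-2, Mul(2, V)) = Mul(-4, V))
Function('c')(B, z) = -5 (Function('c')(B, z) = Add(-5, Mul(-3, 0)) = Add(-5, 0) = -5)
Pow(Function('c')(G, Function('d')(3)), 2) = Pow(-5, 2) = 25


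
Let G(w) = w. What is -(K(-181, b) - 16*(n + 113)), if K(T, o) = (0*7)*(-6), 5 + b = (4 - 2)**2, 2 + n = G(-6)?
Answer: 1680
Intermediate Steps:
n = -8 (n = -2 - 6 = -8)
b = -1 (b = -5 + (4 - 2)**2 = -5 + 2**2 = -5 + 4 = -1)
K(T, o) = 0 (K(T, o) = 0*(-6) = 0)
-(K(-181, b) - 16*(n + 113)) = -(0 - 16*(-8 + 113)) = -(0 - 16*105) = -(0 - 1*1680) = -(0 - 1680) = -1*(-1680) = 1680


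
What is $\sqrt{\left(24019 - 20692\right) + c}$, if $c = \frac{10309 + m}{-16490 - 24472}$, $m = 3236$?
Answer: $\frac{3 \sqrt{68910741258}}{13654} \approx 57.677$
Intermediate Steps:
$c = - \frac{4515}{13654}$ ($c = \frac{10309 + 3236}{-16490 - 24472} = \frac{13545}{-40962} = 13545 \left(- \frac{1}{40962}\right) = - \frac{4515}{13654} \approx -0.33067$)
$\sqrt{\left(24019 - 20692\right) + c} = \sqrt{\left(24019 - 20692\right) - \frac{4515}{13654}} = \sqrt{3327 - \frac{4515}{13654}} = \sqrt{\frac{45422343}{13654}} = \frac{3 \sqrt{68910741258}}{13654}$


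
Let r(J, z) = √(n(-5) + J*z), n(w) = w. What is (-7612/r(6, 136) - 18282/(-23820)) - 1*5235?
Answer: -20779903/3970 - 7612*√811/811 ≈ -5501.5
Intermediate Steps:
r(J, z) = √(-5 + J*z)
(-7612/r(6, 136) - 18282/(-23820)) - 1*5235 = (-7612/√(-5 + 6*136) - 18282/(-23820)) - 1*5235 = (-7612/√(-5 + 816) - 18282*(-1/23820)) - 5235 = (-7612*√811/811 + 3047/3970) - 5235 = (3047/3970 - 7612*√811/811) - 5235 = -20779903/3970 - 7612*√811/811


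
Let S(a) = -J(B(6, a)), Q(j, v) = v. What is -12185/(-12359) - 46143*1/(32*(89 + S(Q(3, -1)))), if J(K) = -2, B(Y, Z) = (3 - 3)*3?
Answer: -534798617/35989408 ≈ -14.860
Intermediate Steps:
B(Y, Z) = 0 (B(Y, Z) = 0*3 = 0)
S(a) = 2 (S(a) = -1*(-2) = 2)
-12185/(-12359) - 46143*1/(32*(89 + S(Q(3, -1)))) = -12185/(-12359) - 46143*1/(32*(89 + 2)) = -12185*(-1/12359) - 46143/(32*91) = 12185/12359 - 46143/2912 = -534798617/35989408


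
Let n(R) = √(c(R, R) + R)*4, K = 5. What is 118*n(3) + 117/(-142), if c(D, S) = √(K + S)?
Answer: -117/142 + 472*√(3 + 2*√2) ≈ 1138.7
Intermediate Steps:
c(D, S) = √(5 + S)
n(R) = 4*√(R + √(5 + R)) (n(R) = √(√(5 + R) + R)*4 = √(R + √(5 + R))*4 = 4*√(R + √(5 + R)))
118*n(3) + 117/(-142) = 118*(4*√(3 + √(5 + 3))) + 117/(-142) = 118*(4*√(3 + √8)) + 117*(-1/142) = 118*(4*√(3 + 2*√2)) - 117/142 = 472*√(3 + 2*√2) - 117/142 = -117/142 + 472*√(3 + 2*√2)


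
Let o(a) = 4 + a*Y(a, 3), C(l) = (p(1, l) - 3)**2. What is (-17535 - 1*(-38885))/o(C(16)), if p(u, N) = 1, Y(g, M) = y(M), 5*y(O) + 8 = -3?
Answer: -53375/12 ≈ -4447.9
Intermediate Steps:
y(O) = -11/5 (y(O) = -8/5 + (1/5)*(-3) = -8/5 - 3/5 = -11/5)
Y(g, M) = -11/5
C(l) = 4 (C(l) = (1 - 3)**2 = (-2)**2 = 4)
o(a) = 4 - 11*a/5 (o(a) = 4 + a*(-11/5) = 4 - 11*a/5)
(-17535 - 1*(-38885))/o(C(16)) = (-17535 - 1*(-38885))/(4 - 11/5*4) = (-17535 + 38885)/(4 - 44/5) = 21350/(-24/5) = 21350*(-5/24) = -53375/12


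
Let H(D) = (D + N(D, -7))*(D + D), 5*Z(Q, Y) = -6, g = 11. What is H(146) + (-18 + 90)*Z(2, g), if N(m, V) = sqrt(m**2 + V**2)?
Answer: 212728/5 + 292*sqrt(21365) ≈ 85227.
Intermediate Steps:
Z(Q, Y) = -6/5 (Z(Q, Y) = (1/5)*(-6) = -6/5)
N(m, V) = sqrt(V**2 + m**2)
H(D) = 2*D*(D + sqrt(49 + D**2)) (H(D) = (D + sqrt((-7)**2 + D**2))*(D + D) = (D + sqrt(49 + D**2))*(2*D) = 2*D*(D + sqrt(49 + D**2)))
H(146) + (-18 + 90)*Z(2, g) = 2*146*(146 + sqrt(49 + 146**2)) + (-18 + 90)*(-6/5) = 2*146*(146 + sqrt(49 + 21316)) + 72*(-6/5) = 2*146*(146 + sqrt(21365)) - 432/5 = (42632 + 292*sqrt(21365)) - 432/5 = 212728/5 + 292*sqrt(21365)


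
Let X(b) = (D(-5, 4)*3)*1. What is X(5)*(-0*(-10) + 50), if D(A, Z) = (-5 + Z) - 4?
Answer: -750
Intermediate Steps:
D(A, Z) = -9 + Z
X(b) = -15 (X(b) = ((-9 + 4)*3)*1 = -5*3*1 = -15*1 = -15)
X(5)*(-0*(-10) + 50) = -15*(-0*(-10) + 50) = -15*(-6*0 + 50) = -15*(0 + 50) = -15*50 = -750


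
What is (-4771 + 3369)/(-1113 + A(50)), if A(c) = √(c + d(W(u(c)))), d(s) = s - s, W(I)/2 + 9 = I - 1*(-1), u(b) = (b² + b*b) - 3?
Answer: 1560426/1238719 + 7010*√2/1238719 ≈ 1.2677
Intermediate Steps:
u(b) = -3 + 2*b² (u(b) = (b² + b²) - 3 = 2*b² - 3 = -3 + 2*b²)
W(I) = -16 + 2*I (W(I) = -18 + 2*(I - 1*(-1)) = -18 + 2*(I + 1) = -18 + 2*(1 + I) = -18 + (2 + 2*I) = -16 + 2*I)
d(s) = 0
A(c) = √c (A(c) = √(c + 0) = √c)
(-4771 + 3369)/(-1113 + A(50)) = (-4771 + 3369)/(-1113 + √50) = -1402/(-1113 + 5*√2)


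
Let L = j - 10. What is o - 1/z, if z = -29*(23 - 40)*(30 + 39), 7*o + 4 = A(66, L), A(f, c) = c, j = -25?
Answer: -1326670/238119 ≈ -5.5715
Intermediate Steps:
L = -35 (L = -25 - 10 = -35)
o = -39/7 (o = -4/7 + (1/7)*(-35) = -4/7 - 5 = -39/7 ≈ -5.5714)
z = 34017 (z = -(-493)*69 = -29*(-1173) = 34017)
o - 1/z = -39/7 - 1/34017 = -1326670/238119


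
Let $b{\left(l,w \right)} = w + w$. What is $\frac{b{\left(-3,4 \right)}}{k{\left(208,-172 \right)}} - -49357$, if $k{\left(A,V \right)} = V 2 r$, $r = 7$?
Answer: $\frac{14856456}{301} \approx 49357.0$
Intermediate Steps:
$b{\left(l,w \right)} = 2 w$
$k{\left(A,V \right)} = 14 V$ ($k{\left(A,V \right)} = V 2 \cdot 7 = 2 V 7 = 14 V$)
$\frac{b{\left(-3,4 \right)}}{k{\left(208,-172 \right)}} - -49357 = \frac{2 \cdot 4}{14 \left(-172\right)} - -49357 = \frac{8}{-2408} + 49357 = 8 \left(- \frac{1}{2408}\right) + 49357 = - \frac{1}{301} + 49357 = \frac{14856456}{301}$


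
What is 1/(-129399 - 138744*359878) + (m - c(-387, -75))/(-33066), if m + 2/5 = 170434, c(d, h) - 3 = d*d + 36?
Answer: -552873599852569/886341170798490 ≈ -0.62377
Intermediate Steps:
c(d, h) = 39 + d**2 (c(d, h) = 3 + (d*d + 36) = 3 + (d**2 + 36) = 3 + (36 + d**2) = 39 + d**2)
m = 852168/5 (m = -2/5 + 170434 = 852168/5 ≈ 1.7043e+5)
1/(-129399 - 138744*359878) + (m - c(-387, -75))/(-33066) = 1/(-129399 - 138744*359878) + (852168/5 - (39 + (-387)**2))/(-33066) = (1/359878)/(-268143) + (852168/5 - (39 + 149769))*(-1/33066) = -1/268143*1/359878 + (852168/5 - 1*149808)*(-1/33066) = -1/96498766554 + (852168/5 - 149808)*(-1/33066) = -1/96498766554 + (103128/5)*(-1/33066) = -1/96498766554 - 17188/27555 = -552873599852569/886341170798490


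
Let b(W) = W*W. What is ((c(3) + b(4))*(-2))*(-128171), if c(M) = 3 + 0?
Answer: 4870498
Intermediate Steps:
b(W) = W**2
c(M) = 3
((c(3) + b(4))*(-2))*(-128171) = ((3 + 4**2)*(-2))*(-128171) = ((3 + 16)*(-2))*(-128171) = (19*(-2))*(-128171) = -38*(-128171) = 4870498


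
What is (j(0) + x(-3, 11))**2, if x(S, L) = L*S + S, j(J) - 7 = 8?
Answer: 441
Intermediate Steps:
j(J) = 15 (j(J) = 7 + 8 = 15)
x(S, L) = S + L*S
(j(0) + x(-3, 11))**2 = (15 - 3*(1 + 11))**2 = (15 - 3*12)**2 = (15 - 36)**2 = (-21)**2 = 441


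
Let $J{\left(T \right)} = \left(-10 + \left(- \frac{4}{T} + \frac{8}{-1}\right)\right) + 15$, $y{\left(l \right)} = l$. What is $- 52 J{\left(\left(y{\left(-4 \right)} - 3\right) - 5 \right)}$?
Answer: $\frac{416}{3} \approx 138.67$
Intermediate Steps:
$J{\left(T \right)} = -3 - \frac{4}{T}$ ($J{\left(T \right)} = \left(-10 + \left(- \frac{4}{T} + 8 \left(-1\right)\right)\right) + 15 = \left(-10 - \left(8 + \frac{4}{T}\right)\right) + 15 = \left(-18 - \frac{4}{T}\right) + 15 = -3 - \frac{4}{T}$)
$- 52 J{\left(\left(y{\left(-4 \right)} - 3\right) - 5 \right)} = - 52 \left(-3 - \frac{4}{\left(-4 - 3\right) - 5}\right) = - 52 \left(-3 - \frac{4}{-7 - 5}\right) = - 52 \left(-3 - \frac{4}{-12}\right) = - 52 \left(-3 - - \frac{1}{3}\right) = - 52 \left(-3 + \frac{1}{3}\right) = \left(-52\right) \left(- \frac{8}{3}\right) = \frac{416}{3}$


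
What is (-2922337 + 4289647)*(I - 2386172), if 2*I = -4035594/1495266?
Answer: -813085448691023865/249211 ≈ -3.2626e+12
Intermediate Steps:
I = -672599/498422 (I = (-4035594/1495266)/2 = (-4035594*1/1495266)/2 = (½)*(-672599/249211) = -672599/498422 ≈ -1.3495)
(-2922337 + 4289647)*(I - 2386172) = (-2922337 + 4289647)*(-672599/498422 - 2386172) = 1367310*(-1189321293183/498422) = -813085448691023865/249211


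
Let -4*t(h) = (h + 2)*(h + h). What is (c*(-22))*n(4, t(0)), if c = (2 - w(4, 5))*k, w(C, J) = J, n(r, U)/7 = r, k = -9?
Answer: -16632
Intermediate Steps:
t(h) = -h*(2 + h)/2 (t(h) = -(h + 2)*(h + h)/4 = -(2 + h)*2*h/4 = -h*(2 + h)/2)
n(r, U) = 7*r
c = 27 (c = (2 - 1*5)*(-9) = (2 - 5)*(-9) = -3*(-9) = 27)
(c*(-22))*n(4, t(0)) = (27*(-22))*(7*4) = -594*28 = -16632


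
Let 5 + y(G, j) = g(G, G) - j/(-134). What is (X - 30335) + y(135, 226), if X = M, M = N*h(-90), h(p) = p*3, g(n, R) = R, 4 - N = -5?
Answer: -2186432/67 ≈ -32633.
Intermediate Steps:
N = 9 (N = 4 - 1*(-5) = 4 + 5 = 9)
h(p) = 3*p
M = -2430 (M = 9*(3*(-90)) = 9*(-270) = -2430)
y(G, j) = -5 + G + j/134 (y(G, j) = -5 + (G - j/(-134)) = -5 + (G - j*(-1)/134) = -5 + (G - (-1)*j/134) = -5 + (G + j/134) = -5 + G + j/134)
X = -2430
(X - 30335) + y(135, 226) = (-2430 - 30335) + (-5 + 135 + (1/134)*226) = -32765 + (-5 + 135 + 113/67) = -32765 + 8823/67 = -2186432/67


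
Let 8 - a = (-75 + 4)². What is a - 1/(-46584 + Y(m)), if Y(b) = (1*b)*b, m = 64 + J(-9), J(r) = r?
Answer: -219232446/43559 ≈ -5033.0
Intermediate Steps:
m = 55 (m = 64 - 9 = 55)
a = -5033 (a = 8 - (-75 + 4)² = 8 - 1*(-71)² = 8 - 1*5041 = 8 - 5041 = -5033)
Y(b) = b² (Y(b) = b*b = b²)
a - 1/(-46584 + Y(m)) = -5033 - 1/(-46584 + 55²) = -5033 - 1/(-46584 + 3025) = -5033 - 1/(-43559) = -5033 - 1*(-1/43559) = -5033 + 1/43559 = -219232446/43559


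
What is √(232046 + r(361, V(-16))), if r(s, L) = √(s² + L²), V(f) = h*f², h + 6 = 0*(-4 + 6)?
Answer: √(232046 + √2489617) ≈ 483.35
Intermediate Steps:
h = -6 (h = -6 + 0*(-4 + 6) = -6 + 0*2 = -6 + 0 = -6)
V(f) = -6*f²
r(s, L) = √(L² + s²)
√(232046 + r(361, V(-16))) = √(232046 + √((-6*(-16)²)² + 361²)) = √(232046 + √((-6*256)² + 130321)) = √(232046 + √((-1536)² + 130321)) = √(232046 + √(2359296 + 130321)) = √(232046 + √2489617)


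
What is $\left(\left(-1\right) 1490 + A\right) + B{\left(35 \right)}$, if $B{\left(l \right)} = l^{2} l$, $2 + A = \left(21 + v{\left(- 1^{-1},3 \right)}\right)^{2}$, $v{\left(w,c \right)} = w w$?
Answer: $41867$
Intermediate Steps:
$v{\left(w,c \right)} = w^{2}$
$A = 482$ ($A = -2 + \left(21 + \left(- 1^{-1}\right)^{2}\right)^{2} = -2 + \left(21 + \left(\left(-1\right) 1\right)^{2}\right)^{2} = -2 + \left(21 + \left(-1\right)^{2}\right)^{2} = -2 + \left(21 + 1\right)^{2} = -2 + 22^{2} = -2 + 484 = 482$)
$B{\left(l \right)} = l^{3}$
$\left(\left(-1\right) 1490 + A\right) + B{\left(35 \right)} = \left(\left(-1\right) 1490 + 482\right) + 35^{3} = \left(-1490 + 482\right) + 42875 = -1008 + 42875 = 41867$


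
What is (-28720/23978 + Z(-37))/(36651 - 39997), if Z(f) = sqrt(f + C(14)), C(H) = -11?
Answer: 7180/20057597 - 2*I*sqrt(3)/1673 ≈ 0.00035797 - 0.0020706*I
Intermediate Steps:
Z(f) = sqrt(-11 + f) (Z(f) = sqrt(f - 11) = sqrt(-11 + f))
(-28720/23978 + Z(-37))/(36651 - 39997) = (-28720/23978 + sqrt(-11 - 37))/(36651 - 39997) = (-28720*1/23978 + sqrt(-48))/(-3346) = (-14360/11989 + 4*I*sqrt(3))*(-1/3346) = 7180/20057597 - 2*I*sqrt(3)/1673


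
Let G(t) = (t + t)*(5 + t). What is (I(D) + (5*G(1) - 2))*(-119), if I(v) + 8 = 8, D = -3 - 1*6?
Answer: -6902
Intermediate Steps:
D = -9 (D = -3 - 6 = -9)
G(t) = 2*t*(5 + t) (G(t) = (2*t)*(5 + t) = 2*t*(5 + t))
I(v) = 0 (I(v) = -8 + 8 = 0)
(I(D) + (5*G(1) - 2))*(-119) = (0 + (5*(2*1*(5 + 1)) - 2))*(-119) = (0 + (5*(2*1*6) - 2))*(-119) = (0 + (5*12 - 2))*(-119) = (0 + (60 - 2))*(-119) = (0 + 58)*(-119) = 58*(-119) = -6902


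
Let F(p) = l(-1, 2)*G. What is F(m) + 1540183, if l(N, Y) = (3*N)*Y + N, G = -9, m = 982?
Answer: 1540246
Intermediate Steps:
l(N, Y) = N + 3*N*Y (l(N, Y) = 3*N*Y + N = N + 3*N*Y)
F(p) = 63 (F(p) = -(1 + 3*2)*(-9) = -(1 + 6)*(-9) = -1*7*(-9) = -7*(-9) = 63)
F(m) + 1540183 = 63 + 1540183 = 1540246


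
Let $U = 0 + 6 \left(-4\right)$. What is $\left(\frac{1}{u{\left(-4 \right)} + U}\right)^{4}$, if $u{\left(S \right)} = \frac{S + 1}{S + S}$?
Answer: $\frac{4096}{1275989841} \approx 3.2101 \cdot 10^{-6}$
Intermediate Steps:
$U = -24$ ($U = 0 - 24 = -24$)
$u{\left(S \right)} = \frac{1 + S}{2 S}$
$\left(\frac{1}{u{\left(-4 \right)} + U}\right)^{4} = \left(\frac{1}{\frac{1 - 4}{2 \left(-4\right)} - 24}\right)^{4} = \left(\frac{1}{\frac{1}{2} \left(- \frac{1}{4}\right) \left(-3\right) - 24}\right)^{4} = \left(\frac{1}{\frac{3}{8} - 24}\right)^{4} = \left(\frac{1}{- \frac{189}{8}}\right)^{4} = \left(- \frac{8}{189}\right)^{4} = \frac{4096}{1275989841}$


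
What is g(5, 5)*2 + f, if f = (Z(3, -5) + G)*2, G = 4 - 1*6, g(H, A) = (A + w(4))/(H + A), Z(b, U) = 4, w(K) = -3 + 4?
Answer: 26/5 ≈ 5.2000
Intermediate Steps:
w(K) = 1
g(H, A) = (1 + A)/(A + H) (g(H, A) = (A + 1)/(H + A) = (1 + A)/(A + H))
G = -2 (G = 4 - 6 = -2)
f = 4 (f = (4 - 2)*2 = 2*2 = 4)
g(5, 5)*2 + f = ((1 + 5)/(5 + 5))*2 + 4 = (6/10)*2 + 4 = ((1/10)*6)*2 + 4 = (3/5)*2 + 4 = 6/5 + 4 = 26/5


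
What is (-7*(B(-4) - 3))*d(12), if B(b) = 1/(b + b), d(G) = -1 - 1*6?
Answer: -1225/8 ≈ -153.13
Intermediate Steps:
d(G) = -7 (d(G) = -1 - 6 = -7)
B(b) = 1/(2*b)
(-7*(B(-4) - 3))*d(12) = -7*((½)/(-4) - 3)*(-7) = -7*((½)*(-¼) - 3)*(-7) = -7*(-⅛ - 3)*(-7) = -7*(-25/8)*(-7) = (175/8)*(-7) = -1225/8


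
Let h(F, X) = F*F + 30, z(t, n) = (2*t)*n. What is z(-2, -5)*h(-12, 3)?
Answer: 3480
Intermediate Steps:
z(t, n) = 2*n*t
h(F, X) = 30 + F**2 (h(F, X) = F**2 + 30 = 30 + F**2)
z(-2, -5)*h(-12, 3) = (2*(-5)*(-2))*(30 + (-12)**2) = 20*(30 + 144) = 20*174 = 3480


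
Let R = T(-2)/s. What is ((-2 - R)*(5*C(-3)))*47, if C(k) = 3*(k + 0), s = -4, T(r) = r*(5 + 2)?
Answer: 23265/2 ≈ 11633.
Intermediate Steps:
T(r) = 7*r (T(r) = r*7 = 7*r)
C(k) = 3*k
R = 7/2 (R = (7*(-2))/(-4) = -14*(-¼) = 7/2 ≈ 3.5000)
((-2 - R)*(5*C(-3)))*47 = ((-2 - 1*7/2)*(5*(3*(-3))))*47 = ((-2 - 7/2)*(5*(-9)))*47 = -11/2*(-45)*47 = (495/2)*47 = 23265/2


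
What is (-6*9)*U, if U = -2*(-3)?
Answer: -324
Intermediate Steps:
U = 6
(-6*9)*U = -6*9*6 = -54*6 = -324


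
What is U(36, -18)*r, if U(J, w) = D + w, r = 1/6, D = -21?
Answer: -13/2 ≈ -6.5000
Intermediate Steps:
r = ⅙ ≈ 0.16667
U(J, w) = -21 + w
U(36, -18)*r = (-21 - 18)*(⅙) = -39*⅙ = -13/2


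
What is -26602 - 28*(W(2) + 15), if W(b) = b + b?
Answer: -27134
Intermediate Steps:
W(b) = 2*b
-26602 - 28*(W(2) + 15) = -26602 - 28*(2*2 + 15) = -26602 - 28*(4 + 15) = -26602 - 28*19 = -26602 - 1*532 = -26602 - 532 = -27134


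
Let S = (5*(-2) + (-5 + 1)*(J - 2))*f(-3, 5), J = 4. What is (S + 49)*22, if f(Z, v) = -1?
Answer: 1474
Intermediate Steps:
S = 18 (S = (5*(-2) + (-5 + 1)*(4 - 2))*(-1) = (-10 - 4*2)*(-1) = (-10 - 8)*(-1) = -18*(-1) = 18)
(S + 49)*22 = (18 + 49)*22 = 67*22 = 1474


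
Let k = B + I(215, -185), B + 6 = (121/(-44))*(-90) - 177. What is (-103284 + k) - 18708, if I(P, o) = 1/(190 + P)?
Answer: -98761273/810 ≈ -1.2193e+5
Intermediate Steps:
B = 129/2 (B = -6 + ((121/(-44))*(-90) - 177) = -6 + ((121*(-1/44))*(-90) - 177) = -6 + (-11/4*(-90) - 177) = -6 + (495/2 - 177) = -6 + 141/2 = 129/2 ≈ 64.500)
k = 52247/810 (k = 129/2 + 1/(190 + 215) = 129/2 + 1/405 = 52247/810 ≈ 64.502)
(-103284 + k) - 18708 = (-103284 + 52247/810) - 18708 = -83607793/810 - 18708 = -98761273/810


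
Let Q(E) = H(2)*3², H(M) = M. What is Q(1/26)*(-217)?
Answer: -3906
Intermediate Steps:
Q(E) = 18 (Q(E) = 2*3² = 2*9 = 18)
Q(1/26)*(-217) = 18*(-217) = -3906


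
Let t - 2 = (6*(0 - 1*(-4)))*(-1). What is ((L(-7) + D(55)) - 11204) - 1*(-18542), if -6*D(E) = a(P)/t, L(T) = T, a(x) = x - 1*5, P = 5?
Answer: 7331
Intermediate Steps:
a(x) = -5 + x (a(x) = x - 5 = -5 + x)
t = -22 (t = 2 + (6*(0 - 1*(-4)))*(-1) = 2 + (6*(0 + 4))*(-1) = 2 + (6*4)*(-1) = 2 + 24*(-1) = 2 - 24 = -22)
D(E) = 0 (D(E) = -(-5 + 5)/(6*(-22)) = -0*(-1)/22 = -⅙*0 = 0)
((L(-7) + D(55)) - 11204) - 1*(-18542) = ((-7 + 0) - 11204) - 1*(-18542) = (-7 - 11204) + 18542 = -11211 + 18542 = 7331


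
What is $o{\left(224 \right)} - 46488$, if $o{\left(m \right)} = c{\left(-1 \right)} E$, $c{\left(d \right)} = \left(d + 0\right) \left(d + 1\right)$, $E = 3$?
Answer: $-46488$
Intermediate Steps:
$c{\left(d \right)} = d \left(1 + d\right)$
$o{\left(m \right)} = 0$ ($o{\left(m \right)} = - (1 - 1) 3 = \left(-1\right) 0 \cdot 3 = 0 \cdot 3 = 0$)
$o{\left(224 \right)} - 46488 = 0 - 46488 = -46488$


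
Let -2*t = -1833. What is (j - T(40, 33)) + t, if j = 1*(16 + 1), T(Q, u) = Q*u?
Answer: -773/2 ≈ -386.50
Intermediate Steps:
t = 1833/2 (t = -½*(-1833) = 1833/2 ≈ 916.50)
j = 17 (j = 1*17 = 17)
(j - T(40, 33)) + t = (17 - 40*33) + 1833/2 = (17 - 1*1320) + 1833/2 = (17 - 1320) + 1833/2 = -1303 + 1833/2 = -773/2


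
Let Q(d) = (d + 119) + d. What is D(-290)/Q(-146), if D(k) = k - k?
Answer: 0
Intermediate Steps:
D(k) = 0
Q(d) = 119 + 2*d (Q(d) = (119 + d) + d = 119 + 2*d)
D(-290)/Q(-146) = 0/(119 + 2*(-146)) = 0/(119 - 292) = 0/(-173) = 0*(-1/173) = 0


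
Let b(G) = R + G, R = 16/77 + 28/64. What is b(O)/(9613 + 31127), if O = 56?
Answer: 69787/50191680 ≈ 0.0013904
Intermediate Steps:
R = 795/1232 (R = 16*(1/77) + 28*(1/64) = 16/77 + 7/16 = 795/1232 ≈ 0.64529)
b(G) = 795/1232 + G
b(O)/(9613 + 31127) = (795/1232 + 56)/(9613 + 31127) = (69787/1232)/40740 = (69787/1232)*(1/40740) = 69787/50191680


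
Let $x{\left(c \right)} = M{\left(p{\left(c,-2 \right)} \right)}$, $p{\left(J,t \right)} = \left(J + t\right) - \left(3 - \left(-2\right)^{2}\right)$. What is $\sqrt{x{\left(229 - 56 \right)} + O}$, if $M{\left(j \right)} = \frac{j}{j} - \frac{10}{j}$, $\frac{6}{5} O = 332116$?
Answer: $\frac{31 \sqrt{19170174}}{258} \approx 526.08$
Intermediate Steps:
$p{\left(J,t \right)} = 1 + J + t$ ($p{\left(J,t \right)} = \left(J + t\right) + \left(-3 + 4\right) = \left(J + t\right) + 1 = 1 + J + t$)
$O = \frac{830290}{3}$ ($O = \frac{5}{6} \cdot 332116 = \frac{830290}{3} \approx 2.7676 \cdot 10^{5}$)
$M{\left(j \right)} = 1 - \frac{10}{j}$
$x{\left(c \right)} = \frac{-11 + c}{-1 + c}$ ($x{\left(c \right)} = \frac{-10 + \left(1 + c - 2\right)}{1 + c - 2} = \frac{-10 + \left(-1 + c\right)}{-1 + c} = \frac{-11 + c}{-1 + c}$)
$\sqrt{x{\left(229 - 56 \right)} + O} = \sqrt{\frac{-11 + \left(229 - 56\right)}{-1 + \left(229 - 56\right)} + \frac{830290}{3}} = \sqrt{\frac{-11 + 173}{-1 + 173} + \frac{830290}{3}} = \sqrt{\frac{1}{172} \cdot 162 + \frac{830290}{3}} = \sqrt{\frac{81}{86} + \frac{830290}{3}} = \sqrt{\frac{71405183}{258}} = \frac{31 \sqrt{19170174}}{258}$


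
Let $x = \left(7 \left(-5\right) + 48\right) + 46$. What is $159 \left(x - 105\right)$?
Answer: $-7314$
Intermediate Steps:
$x = 59$ ($x = \left(-35 + 48\right) + 46 = 13 + 46 = 59$)
$159 \left(x - 105\right) = 159 \left(59 - 105\right) = 159 \left(-46\right) = -7314$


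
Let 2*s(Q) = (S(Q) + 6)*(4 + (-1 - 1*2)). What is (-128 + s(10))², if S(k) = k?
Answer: 14400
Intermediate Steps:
s(Q) = 3 + Q/2 (s(Q) = ((Q + 6)*(4 + (-1 - 1*2)))/2 = ((6 + Q)*(4 + (-1 - 2)))/2 = ((6 + Q)*(4 - 3))/2 = ((6 + Q)*1)/2 = (6 + Q)/2 = 3 + Q/2)
(-128 + s(10))² = (-128 + (3 + (½)*10))² = (-128 + (3 + 5))² = (-128 + 8)² = (-120)² = 14400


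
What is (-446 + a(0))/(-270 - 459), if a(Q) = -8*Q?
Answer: 446/729 ≈ 0.61180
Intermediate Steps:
(-446 + a(0))/(-270 - 459) = (-446 - 8*0)/(-270 - 459) = (-446 + 0)/(-729) = -446*(-1/729) = 446/729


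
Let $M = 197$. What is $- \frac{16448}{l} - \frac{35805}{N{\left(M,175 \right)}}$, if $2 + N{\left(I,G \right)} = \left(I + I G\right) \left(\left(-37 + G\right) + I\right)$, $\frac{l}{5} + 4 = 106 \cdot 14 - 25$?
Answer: $- \frac{63768647413}{28166661150} \approx -2.264$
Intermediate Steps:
$l = 7275$ ($l = -20 + 5 \left(106 \cdot 14 - 25\right) = -20 + 5 \left(1484 - 25\right) = -20 + 5 \cdot 1459 = -20 + 7295 = 7275$)
$N{\left(I,G \right)} = -2 + \left(I + G I\right) \left(-37 + G + I\right)$ ($N{\left(I,G \right)} = -2 + \left(I + I G\right) \left(\left(-37 + G\right) + I\right) = -2 + \left(I + G I\right) \left(-37 + G + I\right)$)
$- \frac{16448}{l} - \frac{35805}{N{\left(M,175 \right)}} = - \frac{16448}{7275} - \frac{35805}{-2 + 197^{2} - 7289 + 175 \cdot 197^{2} + 197 \cdot 175^{2} - 6300 \cdot 197} = \left(-16448\right) \frac{1}{7275} - \frac{35805}{-2 + 38809 - 7289 + 175 \cdot 38809 + 197 \cdot 30625 - 1241100} = - \frac{16448}{7275} - \frac{35805}{-2 + 38809 - 7289 + 6791575 + 6033125 - 1241100} = - \frac{16448}{7275} - \frac{35805}{11615118} = - \frac{16448}{7275} - \frac{11935}{3871706} = - \frac{63768647413}{28166661150}$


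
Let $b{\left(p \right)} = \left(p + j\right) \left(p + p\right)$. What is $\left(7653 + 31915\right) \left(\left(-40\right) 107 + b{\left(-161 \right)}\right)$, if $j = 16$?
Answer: $1678078880$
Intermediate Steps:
$b{\left(p \right)} = 2 p \left(16 + p\right)$ ($b{\left(p \right)} = \left(p + 16\right) \left(p + p\right) = \left(16 + p\right) 2 p = 2 p \left(16 + p\right)$)
$\left(7653 + 31915\right) \left(\left(-40\right) 107 + b{\left(-161 \right)}\right) = \left(7653 + 31915\right) \left(\left(-40\right) 107 + 2 \left(-161\right) \left(16 - 161\right)\right) = 39568 \left(-4280 + 2 \left(-161\right) \left(-145\right)\right) = 39568 \left(-4280 + 46690\right) = 39568 \cdot 42410 = 1678078880$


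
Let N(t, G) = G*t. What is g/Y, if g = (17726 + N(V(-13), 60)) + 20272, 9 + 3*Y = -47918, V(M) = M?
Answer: -111654/47927 ≈ -2.3297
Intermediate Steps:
Y = -47927/3 (Y = -3 + (⅓)*(-47918) = -3 - 47918/3 = -47927/3 ≈ -15976.)
g = 37218 (g = (17726 + 60*(-13)) + 20272 = (17726 - 780) + 20272 = 16946 + 20272 = 37218)
g/Y = 37218/(-47927/3) = 37218*(-3/47927) = -111654/47927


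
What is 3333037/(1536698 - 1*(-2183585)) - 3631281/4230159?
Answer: 196627830120/5245796204999 ≈ 0.037483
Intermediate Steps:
3333037/(1536698 - 1*(-2183585)) - 3631281/4230159 = 3333037/(1536698 + 2183585) - 3631281*1/4230159 = 3333037/3720283 - 1210427/1410053 = 196627830120/5245796204999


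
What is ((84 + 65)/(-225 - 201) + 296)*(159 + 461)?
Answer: 39043570/213 ≈ 1.8330e+5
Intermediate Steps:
((84 + 65)/(-225 - 201) + 296)*(159 + 461) = (149/(-426) + 296)*620 = (149*(-1/426) + 296)*620 = (-149/426 + 296)*620 = (125947/426)*620 = 39043570/213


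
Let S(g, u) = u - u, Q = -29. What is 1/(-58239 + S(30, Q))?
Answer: -1/58239 ≈ -1.7171e-5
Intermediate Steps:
S(g, u) = 0
1/(-58239 + S(30, Q)) = 1/(-58239 + 0) = 1/(-58239) = -1/58239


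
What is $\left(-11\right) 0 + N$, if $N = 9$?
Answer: $9$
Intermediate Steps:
$\left(-11\right) 0 + N = \left(-11\right) 0 + 9 = 0 + 9 = 9$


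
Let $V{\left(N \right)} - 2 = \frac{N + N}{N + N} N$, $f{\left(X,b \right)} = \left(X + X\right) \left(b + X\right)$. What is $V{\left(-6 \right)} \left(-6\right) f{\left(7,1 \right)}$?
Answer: $2688$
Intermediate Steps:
$f{\left(X,b \right)} = 2 X \left(X + b\right)$
$V{\left(N \right)} = 2 + N$ ($V{\left(N \right)} = 2 + \frac{N + N}{N + N} N = 2 + \frac{2 N}{2 N} N = 2 + 2 N \frac{1}{2 N} N = 2 + 1 N = 2 + N$)
$V{\left(-6 \right)} \left(-6\right) f{\left(7,1 \right)} = \left(2 - 6\right) \left(-6\right) 2 \cdot 7 \left(7 + 1\right) = \left(-4\right) \left(-6\right) 2 \cdot 7 \cdot 8 = 24 \cdot 112 = 2688$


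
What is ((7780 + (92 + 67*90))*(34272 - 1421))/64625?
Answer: 456694602/64625 ≈ 7066.8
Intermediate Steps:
((7780 + (92 + 67*90))*(34272 - 1421))/64625 = ((7780 + (92 + 6030))*32851)*(1/64625) = ((7780 + 6122)*32851)*(1/64625) = (13902*32851)*(1/64625) = 456694602*(1/64625) = 456694602/64625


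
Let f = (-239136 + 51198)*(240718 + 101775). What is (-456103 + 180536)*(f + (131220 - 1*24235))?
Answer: 17737515456643583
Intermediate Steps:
f = -64367449434 (f = -187938*342493 = -64367449434)
(-456103 + 180536)*(f + (131220 - 1*24235)) = (-456103 + 180536)*(-64367449434 + (131220 - 1*24235)) = -275567*(-64367449434 + (131220 - 24235)) = -275567*(-64367449434 + 106985) = -275567*(-64367342449) = 17737515456643583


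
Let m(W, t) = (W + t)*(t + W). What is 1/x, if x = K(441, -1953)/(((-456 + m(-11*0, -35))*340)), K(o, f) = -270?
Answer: -26146/27 ≈ -968.37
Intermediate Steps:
m(W, t) = (W + t)² (m(W, t) = (W + t)*(W + t) = (W + t)²)
x = -27/26146 (x = -270*1/(340*(-456 + (-11*0 - 35)²)) = -270*1/(340*(-456 + (0 - 35)²)) = -270*1/(340*(-456 + (-35)²)) = -270*1/(340*(-456 + 1225)) = -270/(769*340) = -270/261460 = -270*1/261460 = -27/26146 ≈ -0.0010327)
1/x = 1/(-27/26146) = -26146/27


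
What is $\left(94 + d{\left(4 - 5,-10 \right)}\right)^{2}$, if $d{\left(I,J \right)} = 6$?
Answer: $10000$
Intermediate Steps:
$\left(94 + d{\left(4 - 5,-10 \right)}\right)^{2} = \left(94 + 6\right)^{2} = 100^{2} = 10000$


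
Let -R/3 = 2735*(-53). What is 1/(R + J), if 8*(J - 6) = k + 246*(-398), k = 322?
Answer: 4/1690691 ≈ 2.3659e-6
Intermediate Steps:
J = -48769/4 (J = 6 + (322 + 246*(-398))/8 = 6 + (322 - 97908)/8 = 6 + (⅛)*(-97586) = 6 - 48793/4 = -48769/4 ≈ -12192.)
R = 434865 (R = -8205*(-53) = -3*(-144955) = 434865)
1/(R + J) = 1/(434865 - 48769/4) = 1/(1690691/4) = 4/1690691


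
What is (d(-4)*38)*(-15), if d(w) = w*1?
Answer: 2280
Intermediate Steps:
d(w) = w
(d(-4)*38)*(-15) = -4*38*(-15) = -152*(-15) = 2280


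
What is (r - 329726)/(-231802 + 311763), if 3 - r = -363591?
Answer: 33868/79961 ≈ 0.42356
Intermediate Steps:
r = 363594 (r = 3 - 1*(-363591) = 3 + 363591 = 363594)
(r - 329726)/(-231802 + 311763) = (363594 - 329726)/(-231802 + 311763) = 33868/79961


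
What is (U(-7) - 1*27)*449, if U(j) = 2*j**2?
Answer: 31879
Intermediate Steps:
(U(-7) - 1*27)*449 = (2*(-7)**2 - 1*27)*449 = (2*49 - 27)*449 = (98 - 27)*449 = 71*449 = 31879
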